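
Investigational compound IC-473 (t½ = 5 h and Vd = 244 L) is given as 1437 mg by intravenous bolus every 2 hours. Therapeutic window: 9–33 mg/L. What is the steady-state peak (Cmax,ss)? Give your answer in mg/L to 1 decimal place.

k = ln2/t½ = ln2/5 ≈ 0.138629 h⁻¹; fraction remaining f = e^(−kτ) = e^(−0.138629×2) ≈ 0.7579.
At steady state, accumulation factor R = 1/(1 − e^(−kτ)) ≈ 4.1305.
Single-dose peak C₀ = D/Vd = 1437/244 ≈ 5.889 mg/L.
Cmax,ss = C₀/(1 − f) ≈ 5.889/0.2421 ≈ 24.325 mg/L.
Peak 24.3 mg/L vs MTC 33 mg/L: below toxic threshold.

24.3 mg/L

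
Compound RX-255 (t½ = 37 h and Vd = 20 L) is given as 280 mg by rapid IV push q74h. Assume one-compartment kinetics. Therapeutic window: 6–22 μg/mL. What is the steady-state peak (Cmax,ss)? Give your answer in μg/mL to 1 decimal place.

The dosing interval is 2 half-lives, so f = 2^(−2) = 0.25.
Accumulation ratio R = 1/(1 − f) = 1/0.75 = 4/3.
Single-dose peak C₀ = D/Vd = 280/20 = 14 μg/mL.
Steady-state peak Cmax,ss = C₀·R = 14 × 4/3 ≈ 18.667 μg/mL.
Peak 18.7 μg/mL vs MTC 22 μg/mL: below toxic threshold.

18.7 μg/mL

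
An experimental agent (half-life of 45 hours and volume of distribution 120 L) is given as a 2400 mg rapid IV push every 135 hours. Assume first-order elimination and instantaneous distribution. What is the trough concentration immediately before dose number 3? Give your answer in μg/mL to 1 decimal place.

f = (1/2)^(τ/t½) = (1/2)^(135/45) ≈ 0.1250.
C₀ = D/Vd = 2400/120 ≈ 20.000 μg/mL.
Before the 3rd dose, 2 doses have been given. Superposition: Cmin = C₀·(f + f²).
≈ 20.000 × (0.1250 + 0.0156) ≈ 20.000 × 0.1406 ≈ 2.812 μg/mL.

2.8 μg/mL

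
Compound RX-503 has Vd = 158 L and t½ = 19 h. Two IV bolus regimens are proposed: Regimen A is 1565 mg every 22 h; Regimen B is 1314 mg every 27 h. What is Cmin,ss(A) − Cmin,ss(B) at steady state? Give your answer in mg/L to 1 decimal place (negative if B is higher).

3.1 mg/L

Regimen A: f = (1/2)^(22/19) ≈ 0.4482; Cmin,ss = (1565/158)·f/(1−f) ≈ 8.045 mg/L.
Regimen B: f = (1/2)^(27/19) ≈ 0.3734; Cmin,ss = (1314/158)·f/(1−f) ≈ 4.956 mg/L.
Difference ≈ 8.045 − 4.956 ≈ 3.089 mg/L.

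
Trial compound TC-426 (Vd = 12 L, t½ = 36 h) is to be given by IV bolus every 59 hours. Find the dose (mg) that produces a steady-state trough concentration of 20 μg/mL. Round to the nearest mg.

507 mg

τ/t½ = 59/36 ≈ 1.6389, so f = (1/2)^(59/36) ≈ 0.321104.
Cmin,ss = (D/Vd)·f/(1−f), so D = Cmin,ss·Vd·(1−f)/f.
D = 20 × 12 × (1−f)/f ≈ 20 × 12 × 2.11426 ≈ 507.42 mg.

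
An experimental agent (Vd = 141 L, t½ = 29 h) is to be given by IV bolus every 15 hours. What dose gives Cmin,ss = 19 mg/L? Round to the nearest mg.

1155 mg

τ/t½ = 15/29 ≈ 0.51724, so f = (1/2)^(15/29) ≈ 0.698707.
Cmin,ss = (D/Vd)·f/(1−f), so D = Cmin,ss·Vd·(1−f)/f.
D = 19 × 141 × (1−f)/f ≈ 19 × 141 × 0.43122 ≈ 1155.24 mg.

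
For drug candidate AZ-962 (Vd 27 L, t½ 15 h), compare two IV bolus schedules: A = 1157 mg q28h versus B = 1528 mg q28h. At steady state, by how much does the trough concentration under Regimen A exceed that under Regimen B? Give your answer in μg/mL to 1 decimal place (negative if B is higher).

Regimen A: f = (1/2)^(28/15) ≈ 0.2742; Cmin,ss = (1157/27)·f/(1−f) ≈ 16.189 μg/mL.
Regimen B: f = (1/2)^(28/15) ≈ 0.2742; Cmin,ss = (1528/27)·f/(1−f) ≈ 21.380 μg/mL.
Difference ≈ 16.189 − 21.380 ≈ -5.191 μg/mL.

-5.2 μg/mL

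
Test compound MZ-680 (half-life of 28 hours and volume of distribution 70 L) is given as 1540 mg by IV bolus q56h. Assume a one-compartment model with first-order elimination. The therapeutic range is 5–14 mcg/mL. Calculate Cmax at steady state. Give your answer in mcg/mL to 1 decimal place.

29.3 mcg/mL

The dosing interval is 2 half-lives, so f = 2^(−2) = 0.25.
At steady state, R = 1/(1 − 0.25) = 4/3.
Single-dose peak C₀ = D/Vd = 1540/70 = 22 mcg/mL.
Steady-state peak Cmax,ss = C₀·R = 22 × 4/3 ≈ 29.333 mcg/mL.
Peak 29.3 mcg/mL vs MTC 14 mcg/mL: exceeds toxic threshold.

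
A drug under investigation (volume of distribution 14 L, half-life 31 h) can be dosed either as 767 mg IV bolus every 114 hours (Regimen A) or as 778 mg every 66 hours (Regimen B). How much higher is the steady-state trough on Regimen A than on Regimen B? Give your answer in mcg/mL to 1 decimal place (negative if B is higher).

-11.8 mcg/mL

Regimen A: f = (1/2)^(114/31) ≈ 0.0782; Cmin,ss = (767/14)·f/(1−f) ≈ 4.648 mcg/mL.
Regimen B: f = (1/2)^(66/31) ≈ 0.2286; Cmin,ss = (778/14)·f/(1−f) ≈ 16.468 mcg/mL.
Difference ≈ 4.648 − 16.468 ≈ -11.820 mcg/mL.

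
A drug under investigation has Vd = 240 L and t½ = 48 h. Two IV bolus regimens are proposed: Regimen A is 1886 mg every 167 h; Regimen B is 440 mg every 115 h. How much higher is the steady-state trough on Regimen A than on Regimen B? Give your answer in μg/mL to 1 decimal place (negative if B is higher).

0.3 μg/mL

Regimen A: f = (1/2)^(167/48) ≈ 0.0897; Cmin,ss = (1886/240)·f/(1−f) ≈ 0.774 μg/mL.
Regimen B: f = (1/2)^(115/48) ≈ 0.1900; Cmin,ss = (440/240)·f/(1−f) ≈ 0.430 μg/mL.
Difference ≈ 0.774 − 0.430 ≈ 0.344 μg/mL.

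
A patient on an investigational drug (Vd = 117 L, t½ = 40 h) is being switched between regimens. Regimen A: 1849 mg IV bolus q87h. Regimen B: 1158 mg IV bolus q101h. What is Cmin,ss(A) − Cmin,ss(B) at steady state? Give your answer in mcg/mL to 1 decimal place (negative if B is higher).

Regimen A: f = (1/2)^(87/40) ≈ 0.2214; Cmin,ss = (1849/117)·f/(1−f) ≈ 4.494 mcg/mL.
Regimen B: f = (1/2)^(101/40) ≈ 0.1737; Cmin,ss = (1158/117)·f/(1−f) ≈ 2.081 mcg/mL.
Difference ≈ 4.494 − 2.081 ≈ 2.413 mcg/mL.

2.4 mcg/mL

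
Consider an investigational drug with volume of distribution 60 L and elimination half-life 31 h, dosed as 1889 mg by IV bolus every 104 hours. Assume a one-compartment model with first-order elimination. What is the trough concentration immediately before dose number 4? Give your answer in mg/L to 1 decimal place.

f = (1/2)^(τ/t½) = (1/2)^(104/31) ≈ 0.0977.
C₀ = D/Vd = 1889/60 ≈ 31.483 mg/L.
Before the 4th dose, 3 doses have been given. Superposition: Cmin = C₀·(f + f² + … + f^3).
≈ 31.483 × (0.0977 + 0.0095 + 0.0009) ≈ 31.483 × 0.1081 ≈ 3.403 mg/L.

3.4 mg/L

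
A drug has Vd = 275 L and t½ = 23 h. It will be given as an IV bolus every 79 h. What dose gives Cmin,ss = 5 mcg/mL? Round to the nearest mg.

13494 mg

τ/t½ = 79/23 ≈ 3.4348, so f = (1/2)^(79/23) ≈ 0.092476.
Cmin,ss = (D/Vd)·f/(1−f), so D = Cmin,ss·Vd·(1−f)/f.
D = 5 × 275 × (1−f)/f ≈ 5 × 275 × 9.81362 ≈ 13493.73 mg.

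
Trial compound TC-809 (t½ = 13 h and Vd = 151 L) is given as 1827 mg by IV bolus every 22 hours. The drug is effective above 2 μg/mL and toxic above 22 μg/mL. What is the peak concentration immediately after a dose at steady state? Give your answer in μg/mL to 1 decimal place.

k = ln2/t½ = ln2/13 ≈ 0.053319 h⁻¹; fraction remaining f = e^(−kτ) = e^(−0.053319×22) ≈ 0.3094.
At steady state, accumulation factor R = 1/(1 − e^(−kτ)) ≈ 1.4480.
Each bolus raises the concentration by D/Vd = 1827/151 ≈ 12.099 μg/mL.
Steady-state peak Cmax,ss = C₀·R ≈ 12.099 × 1.4480 ≈ 17.519 μg/mL.
Peak 17.5 μg/mL vs MTC 22 μg/mL: below toxic threshold.

17.5 μg/mL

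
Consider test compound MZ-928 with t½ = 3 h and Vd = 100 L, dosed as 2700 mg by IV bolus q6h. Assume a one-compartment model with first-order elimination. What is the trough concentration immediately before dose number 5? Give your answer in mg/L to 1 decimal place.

9.0 mg/L

f = (1/2)^(τ/t½) = (1/2)^(6/3) ≈ 0.2500.
C₀ = D/Vd = 2700/100 ≈ 27.000 mg/L.
Before the 5th dose, 4 doses have been given. Superposition: Cmin = C₀·(f + f² + … + f^4).
≈ 27.000 × (0.2500 + 0.0625 + 0.0156 + 0.0039) ≈ 27.000 × 0.3320 ≈ 8.964 mg/L.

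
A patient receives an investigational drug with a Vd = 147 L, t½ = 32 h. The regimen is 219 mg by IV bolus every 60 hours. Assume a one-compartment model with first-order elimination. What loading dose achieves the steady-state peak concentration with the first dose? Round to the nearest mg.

f = (1/2)^(60/32) ≈ 0.272627; accumulation ratio R = 1/(1−f) ≈ 1.37481.
Loading dose to hit Cmax,ss on first dose: D_load = D_maint·R ≈ 219 × 1.37481 ≈ 301.08 mg.

301 mg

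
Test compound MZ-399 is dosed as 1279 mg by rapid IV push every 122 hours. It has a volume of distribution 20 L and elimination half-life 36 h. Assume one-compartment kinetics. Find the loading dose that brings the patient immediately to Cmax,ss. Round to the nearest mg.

1414 mg

f = (1/2)^(122/36) ≈ 0.095465; accumulation ratio R = 1/(1−f) ≈ 1.10554.
Loading dose to hit Cmax,ss on first dose: D_load = D_maint·R ≈ 1279 × 1.10554 ≈ 1413.99 mg.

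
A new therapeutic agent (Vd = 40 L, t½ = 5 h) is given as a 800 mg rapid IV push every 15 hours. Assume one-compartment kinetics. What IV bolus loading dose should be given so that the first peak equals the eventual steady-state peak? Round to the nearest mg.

914 mg

f = (1/2)^(15/5) ≈ 0.125000; accumulation ratio R = 1/(1−f) ≈ 1.14286.
Loading dose to hit Cmax,ss on first dose: D_load = D_maint·R ≈ 800 × 1.14286 ≈ 914.29 mg.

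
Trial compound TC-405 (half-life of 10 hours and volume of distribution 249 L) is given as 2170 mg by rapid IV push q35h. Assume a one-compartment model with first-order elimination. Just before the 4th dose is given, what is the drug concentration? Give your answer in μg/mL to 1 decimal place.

f = (1/2)^(τ/t½) = (1/2)^(35/10) ≈ 0.0884.
C₀ = D/Vd = 2170/249 ≈ 8.715 μg/mL.
Before the 4th dose, 3 doses have been given. Superposition: Cmin = C₀·(f + f² + … + f^3).
≈ 8.715 × (0.0884 + 0.0078 + 0.0007) ≈ 8.715 × 0.0969 ≈ 0.844 μg/mL.

0.8 μg/mL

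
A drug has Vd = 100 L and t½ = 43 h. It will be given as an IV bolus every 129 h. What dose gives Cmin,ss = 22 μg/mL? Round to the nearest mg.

15400 mg

τ/t½ = 129/43 ≈ 3, so f = (1/2)^(129/43) ≈ 0.125000.
Cmin,ss = (D/Vd)·f/(1−f), so D = Cmin,ss·Vd·(1−f)/f.
D = 22 × 100 × (1−f)/f ≈ 22 × 100 × 7.00000 ≈ 15400.00 mg.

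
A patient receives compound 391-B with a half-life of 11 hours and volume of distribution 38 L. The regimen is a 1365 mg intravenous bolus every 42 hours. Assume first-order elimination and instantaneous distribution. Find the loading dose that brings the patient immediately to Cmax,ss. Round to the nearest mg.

f = (1/2)^(42/11) ≈ 0.070895; accumulation ratio R = 1/(1−f) ≈ 1.07630.
Loading dose to hit Cmax,ss on first dose: D_load = D_maint·R ≈ 1365 × 1.07630 ≈ 1469.15 mg.

1469 mg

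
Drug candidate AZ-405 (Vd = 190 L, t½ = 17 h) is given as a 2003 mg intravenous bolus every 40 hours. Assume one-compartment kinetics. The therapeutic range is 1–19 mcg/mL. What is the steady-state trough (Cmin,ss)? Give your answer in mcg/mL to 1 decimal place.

Over one 40-h interval, 40/17 ≈ 2.3529 half-lives elapse, leaving f ≈ 0.1957 of each dose.
At steady state, accumulation factor R = 1/(1 − e^(−kτ)) ≈ 1.2433.
Each bolus raises the concentration by D/Vd = 2003/190 ≈ 10.542 mcg/mL.
Cmax,ss = C₀/(1 − f) ≈ 10.542/0.8043 ≈ 13.107 mcg/mL.
Steady-state trough Cmin,ss = Cmax,ss·f ≈ 13.107 × 0.1957 ≈ 2.565 mcg/mL.
Trough 2.6 mcg/mL vs MEC 1 mcg/mL: adequate.

2.6 mcg/mL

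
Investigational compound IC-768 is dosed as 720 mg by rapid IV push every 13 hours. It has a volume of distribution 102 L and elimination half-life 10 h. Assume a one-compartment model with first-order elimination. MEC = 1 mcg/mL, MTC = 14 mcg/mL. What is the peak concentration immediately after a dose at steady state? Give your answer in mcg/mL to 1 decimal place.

Over one 13-h interval, 13/10 ≈ 1.3 half-lives elapse, leaving f ≈ 0.4061 of each dose.
At steady state, accumulation factor R = 1/(1 − e^(−kτ)) ≈ 1.6838.
Each bolus raises the concentration by D/Vd = 720/102 ≈ 7.059 mcg/mL.
Steady-state peak Cmax,ss = C₀·R ≈ 7.059 × 1.6838 ≈ 11.886 mcg/mL.
Peak 11.9 mcg/mL vs MTC 14 mcg/mL: below toxic threshold.

11.9 mcg/mL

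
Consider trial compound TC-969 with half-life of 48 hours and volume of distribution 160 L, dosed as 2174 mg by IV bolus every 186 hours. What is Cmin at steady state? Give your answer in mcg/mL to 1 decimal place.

1.0 mcg/mL

τ/t½ = 186/48 ≈ 3.875, so fraction remaining f = (1/2)^(186/48) ≈ 0.0682.
Accumulation ratio R = 1/(1 − f) ≈ 1/0.9318 ≈ 1.0732.
Single-dose peak C₀ = D/Vd = 2174/160 ≈ 13.588 mcg/mL.
Steady-state peak Cmax,ss = C₀·R ≈ 13.588 × 1.0732 ≈ 14.583 mcg/mL.
Steady-state trough Cmin,ss = Cmax,ss·f ≈ 14.583 × 0.0682 ≈ 0.995 mcg/mL.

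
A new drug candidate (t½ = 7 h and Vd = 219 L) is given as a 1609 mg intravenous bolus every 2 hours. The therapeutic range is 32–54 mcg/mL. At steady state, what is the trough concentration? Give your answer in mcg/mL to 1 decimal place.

33.5 mcg/mL

Over one 2-h interval, 2/7 ≈ 0.28571 half-lives elapse, leaving f ≈ 0.8203 of each dose.
Each bolus raises the concentration by D/Vd = 1609/219 ≈ 7.347 mcg/mL.
Steady-state trough Cmin,ss = C₀·f/(1−f) ≈ 7.347 × 0.8203/0.1797 ≈ 33.538 mcg/mL.
Trough 33.5 mcg/mL vs MEC 32 mcg/mL: adequate.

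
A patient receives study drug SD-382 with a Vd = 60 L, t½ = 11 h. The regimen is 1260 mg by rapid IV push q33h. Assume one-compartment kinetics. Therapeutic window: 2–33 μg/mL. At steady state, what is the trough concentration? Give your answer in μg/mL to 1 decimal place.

3.0 μg/mL

The dosing interval is 3 half-lives, so f = 2^(−3) = 0.125.
At steady state, R = 1/(1 − 0.125) = 8/7.
Single-dose peak C₀ = D/Vd = 1260/60 = 21 μg/mL.
Steady-state peak Cmax,ss = C₀·R = 21 × 8/7 ≈ 24.000 μg/mL.
Steady-state trough Cmin,ss = Cmax,ss·f ≈ 24.000 × 0.125 ≈ 3.000 μg/mL.
Trough 3.0 μg/mL vs MEC 2 μg/mL: adequate.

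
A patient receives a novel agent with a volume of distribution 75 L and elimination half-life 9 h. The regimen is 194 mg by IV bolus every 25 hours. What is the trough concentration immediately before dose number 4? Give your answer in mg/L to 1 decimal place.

f = (1/2)^(τ/t½) = (1/2)^(25/9) ≈ 0.1458.
C₀ = D/Vd = 194/75 ≈ 2.587 mg/L.
Before the 4th dose, 3 doses have been given. Superposition: Cmin = C₀·(f + f² + … + f^3).
≈ 2.587 × (0.1458 + 0.0213 + 0.0031) ≈ 2.587 × 0.1702 ≈ 0.440 mg/L.

0.4 mg/L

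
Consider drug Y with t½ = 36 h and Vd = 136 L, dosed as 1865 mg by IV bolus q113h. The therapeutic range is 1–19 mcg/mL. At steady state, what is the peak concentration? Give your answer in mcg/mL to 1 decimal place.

15.5 mcg/mL

k = ln2/t½ = ln2/36 ≈ 0.019254 h⁻¹; fraction remaining f = e^(−kτ) = e^(−0.019254×113) ≈ 0.1135.
Accumulation ratio R = 1/(1 − f) ≈ 1/0.8865 ≈ 1.1280.
Each bolus raises the concentration by D/Vd = 1865/136 ≈ 13.713 mcg/mL.
Cmax,ss = C₀/(1 − f) ≈ 13.713/0.8865 ≈ 15.469 mcg/mL.
Peak 15.5 mcg/mL vs MTC 19 mcg/mL: below toxic threshold.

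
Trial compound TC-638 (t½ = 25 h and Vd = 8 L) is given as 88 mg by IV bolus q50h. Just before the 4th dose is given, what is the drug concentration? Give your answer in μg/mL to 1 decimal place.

3.6 μg/mL

f = (1/2)^(τ/t½) = (1/2)^(50/25) ≈ 0.2500.
C₀ = D/Vd = 88/8 ≈ 11.000 μg/mL.
Before the 4th dose, 3 doses have been given. Superposition: Cmin = C₀·(f + f² + … + f^3).
≈ 11.000 × (0.2500 + 0.0625 + 0.0156) ≈ 11.000 × 0.3281 ≈ 3.609 μg/mL.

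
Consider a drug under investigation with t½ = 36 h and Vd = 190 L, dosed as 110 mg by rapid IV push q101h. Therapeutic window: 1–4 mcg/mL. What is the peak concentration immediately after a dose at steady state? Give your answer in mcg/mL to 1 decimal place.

Over one 101-h interval, 101/36 ≈ 2.8056 half-lives elapse, leaving f ≈ 0.1430 of each dose.
Accumulation ratio R = 1/(1 − f) ≈ 1/0.8570 ≈ 1.1669.
Each bolus raises the concentration by D/Vd = 110/190 ≈ 0.579 mcg/mL.
Cmax,ss = C₀/(1 − f) ≈ 0.579/0.8570 ≈ 0.676 mcg/mL.
Peak 0.7 mcg/mL vs MTC 4 mcg/mL: below toxic threshold.

0.7 mcg/mL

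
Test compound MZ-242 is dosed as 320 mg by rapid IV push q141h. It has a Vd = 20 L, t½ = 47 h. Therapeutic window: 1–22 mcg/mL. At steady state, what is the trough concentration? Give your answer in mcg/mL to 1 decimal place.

2.3 mcg/mL

The dosing interval is 3 half-lives, so f = 2^(−3) = 0.125.
Accumulation ratio R = 1/(1 − f) = 1/0.875 = 8/7.
Single-dose peak C₀ = D/Vd = 320/20 = 16 mcg/mL.
Steady-state peak Cmax,ss = C₀·R = 16 × 8/7 ≈ 18.286 mcg/mL.
Steady-state trough Cmin,ss = Cmax,ss·f ≈ 18.286 × 0.125 ≈ 2.286 mcg/mL.
Trough 2.3 mcg/mL vs MEC 1 mcg/mL: adequate.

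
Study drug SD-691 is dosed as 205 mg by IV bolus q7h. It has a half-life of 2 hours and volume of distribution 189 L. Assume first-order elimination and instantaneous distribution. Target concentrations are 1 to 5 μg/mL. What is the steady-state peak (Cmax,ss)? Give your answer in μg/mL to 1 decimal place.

1.2 μg/mL

k = ln2/t½ = ln2/2 ≈ 0.346574 h⁻¹; fraction remaining f = e^(−kτ) = e^(−0.346574×7) ≈ 0.0884.
Accumulation ratio R = 1/(1 − f) ≈ 1/0.9116 ≈ 1.0970.
Each bolus raises the concentration by D/Vd = 205/189 ≈ 1.085 μg/mL.
Cmax,ss = C₀/(1 − f) ≈ 1.085/0.9116 ≈ 1.190 μg/mL.
Peak 1.2 μg/mL vs MTC 5 μg/mL: below toxic threshold.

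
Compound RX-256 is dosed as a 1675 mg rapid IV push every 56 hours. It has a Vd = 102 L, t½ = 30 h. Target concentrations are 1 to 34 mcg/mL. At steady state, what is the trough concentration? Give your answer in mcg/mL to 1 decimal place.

6.2 mcg/mL

k = ln2/t½ = ln2/30 ≈ 0.023105 h⁻¹; fraction remaining f = e^(−kτ) = e^(−0.023105×56) ≈ 0.2742.
Accumulation ratio R = 1/(1 − f) ≈ 1/0.7258 ≈ 1.3778.
Single-dose peak C₀ = D/Vd = 1675/102 ≈ 16.422 mcg/mL.
Cmax,ss = C₀/(1 − f) ≈ 16.422/0.7258 ≈ 22.626 mcg/mL.
One interval later, Cmin,ss = Cmax,ss·e^(−kτ) ≈ 22.626 × 0.2742 ≈ 6.204 mcg/mL.
Trough 6.2 mcg/mL vs MEC 1 mcg/mL: adequate.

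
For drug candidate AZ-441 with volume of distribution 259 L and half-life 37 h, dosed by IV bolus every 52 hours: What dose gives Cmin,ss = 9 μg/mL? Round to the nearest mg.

3844 mg

τ/t½ = 52/37 ≈ 1.4054, so f = (1/2)^(52/37) ≈ 0.377512.
Cmin,ss = (D/Vd)·f/(1−f), so D = Cmin,ss·Vd·(1−f)/f.
D = 9 × 259 × (1−f)/f ≈ 9 × 259 × 1.64892 ≈ 3843.63 mg.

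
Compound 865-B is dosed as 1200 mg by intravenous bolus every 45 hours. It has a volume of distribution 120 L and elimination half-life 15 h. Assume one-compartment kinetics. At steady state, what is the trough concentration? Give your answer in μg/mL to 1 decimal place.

The dosing interval is 3 half-lives, so f = 2^(−3) = 0.125.
At steady state, R = 1/(1 − 0.125) = 8/7.
Single-dose peak C₀ = D/Vd = 1200/120 = 10 μg/mL.
Steady-state peak Cmax,ss = C₀·R = 10 × 8/7 ≈ 11.429 μg/mL.
Steady-state trough Cmin,ss = Cmax,ss·f ≈ 11.429 × 0.125 ≈ 1.429 μg/mL.

1.4 μg/mL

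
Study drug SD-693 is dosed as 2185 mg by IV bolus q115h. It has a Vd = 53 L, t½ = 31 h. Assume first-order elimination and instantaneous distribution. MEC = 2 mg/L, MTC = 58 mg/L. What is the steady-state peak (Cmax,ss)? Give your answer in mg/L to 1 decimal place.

τ/t½ = 115/31 ≈ 3.7097, so fraction remaining f = (1/2)^(115/31) ≈ 0.0764.
At steady state, accumulation factor R = 1/(1 − e^(−kτ)) ≈ 1.0827.
Each bolus raises the concentration by D/Vd = 2185/53 ≈ 41.226 mg/L.
Steady-state peak Cmax,ss = C₀·R ≈ 41.226 × 1.0827 ≈ 44.635 mg/L.
Peak 44.6 mg/L vs MTC 58 mg/L: below toxic threshold.

44.6 mg/L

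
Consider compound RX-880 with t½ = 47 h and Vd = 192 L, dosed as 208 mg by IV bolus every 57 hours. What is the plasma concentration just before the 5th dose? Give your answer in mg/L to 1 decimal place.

f = (1/2)^(τ/t½) = (1/2)^(57/47) ≈ 0.4314.
C₀ = D/Vd = 208/192 ≈ 1.083 mg/L.
Before the 5th dose, 4 doses have been given. Superposition: Cmin = C₀·(f + f² + … + f^4).
≈ 1.083 × (0.4314 + 0.1861 + 0.0803 + 0.0346) ≈ 1.083 × 0.7324 ≈ 0.793 mg/L.

0.8 mg/L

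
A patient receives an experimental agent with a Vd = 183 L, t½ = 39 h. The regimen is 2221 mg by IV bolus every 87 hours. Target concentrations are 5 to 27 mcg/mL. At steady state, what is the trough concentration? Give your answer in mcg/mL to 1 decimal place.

τ/t½ = 87/39 ≈ 2.2308, so fraction remaining f = (1/2)^(87/39) ≈ 0.2130.
Single-dose peak C₀ = D/Vd = 2221/183 ≈ 12.137 mcg/mL.
Steady-state trough Cmin,ss = C₀·f/(1−f) ≈ 12.137 × 0.2130/0.7870 ≈ 3.285 mcg/mL.
Trough 3.3 mcg/mL vs MEC 5 mcg/mL: subtherapeutic.

3.3 mcg/mL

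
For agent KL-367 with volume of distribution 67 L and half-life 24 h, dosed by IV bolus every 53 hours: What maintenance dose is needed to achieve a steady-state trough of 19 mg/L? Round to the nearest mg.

4610 mg

τ/t½ = 53/24 ≈ 2.2083, so f = (1/2)^(53/24) ≈ 0.216384.
Cmin,ss = (D/Vd)·f/(1−f), so D = Cmin,ss·Vd·(1−f)/f.
D = 19 × 67 × (1−f)/f ≈ 19 × 67 × 3.62141 ≈ 4610.05 mg.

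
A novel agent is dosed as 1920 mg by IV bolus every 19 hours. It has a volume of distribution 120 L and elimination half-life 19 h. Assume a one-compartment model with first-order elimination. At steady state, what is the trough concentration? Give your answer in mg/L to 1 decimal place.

16.0 mg/L

The dosing interval is 1 half-life, so f = 2^(−1) = 0.5.
Accumulation ratio R = 1/(1 − f) = 1/0.5 = 2/1.
Single-dose peak C₀ = D/Vd = 1920/120 = 16 mg/L.
Steady-state peak Cmax,ss = C₀·R = 16 × 2/1 ≈ 32.000 mg/L.
Steady-state trough Cmin,ss = Cmax,ss·f ≈ 32.000 × 0.5 ≈ 16.000 mg/L.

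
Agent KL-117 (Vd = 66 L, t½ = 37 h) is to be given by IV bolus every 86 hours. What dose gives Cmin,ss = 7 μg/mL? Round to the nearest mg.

τ/t½ = 86/37 ≈ 2.3243, so f = (1/2)^(86/37) ≈ 0.199668.
Cmin,ss = (D/Vd)·f/(1−f), so D = Cmin,ss·Vd·(1−f)/f.
D = 7 × 66 × (1−f)/f ≈ 7 × 66 × 4.00831 ≈ 1851.84 mg.

1852 mg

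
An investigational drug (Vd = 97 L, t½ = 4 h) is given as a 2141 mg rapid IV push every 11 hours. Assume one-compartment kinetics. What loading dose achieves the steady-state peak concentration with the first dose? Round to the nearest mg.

2515 mg

f = (1/2)^(11/4) ≈ 0.148651; accumulation ratio R = 1/(1−f) ≈ 1.17461.
Loading dose to hit Cmax,ss on first dose: D_load = D_maint·R ≈ 2141 × 1.17461 ≈ 2514.84 mg.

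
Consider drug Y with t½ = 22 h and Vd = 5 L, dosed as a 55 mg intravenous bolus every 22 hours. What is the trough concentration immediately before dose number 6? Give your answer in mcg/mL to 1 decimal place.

f = (1/2)^(τ/t½) = (1/2)^(22/22) ≈ 0.5000.
C₀ = D/Vd = 55/5 ≈ 11.000 mcg/mL.
Before the 6th dose, 5 doses have been given. Superposition: Cmin = C₀·(f + f² + … + f^5).
≈ 11.000 × (0.5000 + 0.2500 + 0.1250 + 0.0625 + 0.0313) ≈ 11.000 × 0.9688 ≈ 10.657 mcg/mL.

10.7 mcg/mL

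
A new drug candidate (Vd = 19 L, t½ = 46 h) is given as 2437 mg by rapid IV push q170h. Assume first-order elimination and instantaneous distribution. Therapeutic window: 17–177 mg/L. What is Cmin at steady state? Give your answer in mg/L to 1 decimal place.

10.7 mg/L

Over one 170-h interval, 170/46 ≈ 3.6957 half-lives elapse, leaving f ≈ 0.0772 of each dose.
Each bolus raises the concentration by D/Vd = 2437/19 ≈ 128.263 mg/L.
Steady-state trough Cmin,ss = C₀·f/(1−f) ≈ 128.263 × 0.0772/0.9228 ≈ 10.730 mg/L.
Trough 10.7 mg/L vs MEC 17 mg/L: subtherapeutic.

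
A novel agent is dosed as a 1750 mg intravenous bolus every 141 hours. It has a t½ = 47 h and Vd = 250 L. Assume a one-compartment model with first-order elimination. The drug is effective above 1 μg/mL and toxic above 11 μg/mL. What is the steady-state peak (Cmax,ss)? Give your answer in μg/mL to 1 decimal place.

The dosing interval is 3 half-lives, so f = 2^(−3) = 0.125.
Accumulation ratio R = 1/(1 − f) = 1/0.875 = 8/7.
Single-dose peak C₀ = D/Vd = 1750/250 = 7 μg/mL.
Steady-state peak Cmax,ss = C₀·R = 7 × 8/7 ≈ 8.000 μg/mL.
Peak 8.0 μg/mL vs MTC 11 μg/mL: below toxic threshold.

8.0 μg/mL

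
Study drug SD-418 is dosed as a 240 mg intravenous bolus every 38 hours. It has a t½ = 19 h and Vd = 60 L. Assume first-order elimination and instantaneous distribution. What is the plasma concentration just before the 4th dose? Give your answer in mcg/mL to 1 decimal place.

1.3 mcg/mL

f = (1/2)^(τ/t½) = (1/2)^(38/19) ≈ 0.2500.
C₀ = D/Vd = 240/60 ≈ 4.000 mcg/mL.
Before the 4th dose, 3 doses have been given. Superposition: Cmin = C₀·(f + f² + … + f^3).
≈ 4.000 × (0.2500 + 0.0625 + 0.0156) ≈ 4.000 × 0.3281 ≈ 1.312 mcg/mL.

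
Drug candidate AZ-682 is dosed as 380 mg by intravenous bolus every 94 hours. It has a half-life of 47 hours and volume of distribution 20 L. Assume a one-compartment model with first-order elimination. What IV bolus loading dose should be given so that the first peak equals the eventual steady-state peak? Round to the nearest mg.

f = (1/2)^(94/47) ≈ 0.250000; accumulation ratio R = 1/(1−f) ≈ 1.33333.
Loading dose to hit Cmax,ss on first dose: D_load = D_maint·R ≈ 380 × 1.33333 ≈ 506.67 mg.

507 mg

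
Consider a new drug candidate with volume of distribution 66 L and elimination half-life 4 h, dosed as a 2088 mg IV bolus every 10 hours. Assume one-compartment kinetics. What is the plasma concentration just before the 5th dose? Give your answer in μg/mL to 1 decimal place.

6.8 μg/mL

f = (1/2)^(τ/t½) = (1/2)^(10/4) ≈ 0.1768.
C₀ = D/Vd = 2088/66 ≈ 31.636 μg/mL.
Before the 5th dose, 4 doses have been given. Superposition: Cmin = C₀·(f + f² + … + f^4).
≈ 31.636 × (0.1768 + 0.0313 + 0.0055 + 0.0010) ≈ 31.636 × 0.2146 ≈ 6.789 μg/mL.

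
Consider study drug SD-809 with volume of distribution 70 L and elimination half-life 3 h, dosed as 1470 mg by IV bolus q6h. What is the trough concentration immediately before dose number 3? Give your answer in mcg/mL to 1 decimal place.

f = (1/2)^(τ/t½) = (1/2)^(6/3) ≈ 0.2500.
C₀ = D/Vd = 1470/70 ≈ 21.000 mcg/mL.
Before the 3rd dose, 2 doses have been given. Superposition: Cmin = C₀·(f + f²).
≈ 21.000 × (0.2500 + 0.0625) ≈ 21.000 × 0.3125 ≈ 6.562 mcg/mL.

6.6 mcg/mL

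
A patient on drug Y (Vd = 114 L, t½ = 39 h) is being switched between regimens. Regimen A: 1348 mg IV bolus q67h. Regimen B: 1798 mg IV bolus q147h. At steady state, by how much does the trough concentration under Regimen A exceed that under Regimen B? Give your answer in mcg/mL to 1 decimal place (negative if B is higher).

3.9 mcg/mL

Regimen A: f = (1/2)^(67/39) ≈ 0.3040; Cmin,ss = (1348/114)·f/(1−f) ≈ 5.165 mcg/mL.
Regimen B: f = (1/2)^(147/39) ≈ 0.0733; Cmin,ss = (1798/114)·f/(1−f) ≈ 1.248 mcg/mL.
Difference ≈ 5.165 − 1.248 ≈ 3.917 mcg/mL.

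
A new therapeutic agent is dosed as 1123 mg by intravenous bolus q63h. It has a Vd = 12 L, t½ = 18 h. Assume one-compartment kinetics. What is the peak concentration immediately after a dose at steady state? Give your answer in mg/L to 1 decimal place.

102.7 mg/L

k = ln2/t½ = ln2/18 ≈ 0.038508 h⁻¹; fraction remaining f = e^(−kτ) = e^(−0.038508×63) ≈ 0.0884.
Accumulation ratio R = 1/(1 − f) ≈ 1/0.9116 ≈ 1.0970.
Single-dose peak C₀ = D/Vd = 1123/12 ≈ 93.583 mg/L.
Steady-state peak Cmax,ss = C₀·R ≈ 93.583 × 1.0970 ≈ 102.661 mg/L.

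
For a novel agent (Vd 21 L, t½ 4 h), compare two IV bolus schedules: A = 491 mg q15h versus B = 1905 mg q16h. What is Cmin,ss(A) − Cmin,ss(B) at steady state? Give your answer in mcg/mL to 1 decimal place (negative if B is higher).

Regimen A: f = (1/2)^(15/4) ≈ 0.0743; Cmin,ss = (491/21)·f/(1−f) ≈ 1.877 mcg/mL.
Regimen B: f = (1/2)^(16/4) ≈ 0.0625; Cmin,ss = (1905/21)·f/(1−f) ≈ 6.048 mcg/mL.
Difference ≈ 1.877 − 6.048 ≈ -4.171 mcg/mL.

-4.2 mcg/mL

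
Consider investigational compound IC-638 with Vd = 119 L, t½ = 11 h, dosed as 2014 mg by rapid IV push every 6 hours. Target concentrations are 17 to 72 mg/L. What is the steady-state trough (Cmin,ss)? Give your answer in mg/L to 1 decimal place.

36.8 mg/L

k = ln2/t½ = ln2/11 ≈ 0.063013 h⁻¹; fraction remaining f = e^(−kτ) = e^(−0.063013×6) ≈ 0.6852.
Accumulation ratio R = 1/(1 − f) ≈ 1/0.3148 ≈ 3.1766.
Single-dose peak C₀ = D/Vd = 2014/119 ≈ 16.924 mg/L.
Steady-state peak Cmax,ss = C₀·R ≈ 16.924 × 3.1766 ≈ 53.761 mg/L.
Steady-state trough Cmin,ss = Cmax,ss·f ≈ 53.761 × 0.6852 ≈ 36.837 mg/L.
Trough 36.8 mg/L vs MEC 17 mg/L: adequate.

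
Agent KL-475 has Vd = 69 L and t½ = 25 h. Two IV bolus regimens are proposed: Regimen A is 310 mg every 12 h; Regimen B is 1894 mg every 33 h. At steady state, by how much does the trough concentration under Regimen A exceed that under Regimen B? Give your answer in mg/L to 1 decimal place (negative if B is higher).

-7.0 mg/L

Regimen A: f = (1/2)^(12/25) ≈ 0.7170; Cmin,ss = (310/69)·f/(1−f) ≈ 11.383 mg/L.
Regimen B: f = (1/2)^(33/25) ≈ 0.4005; Cmin,ss = (1894/69)·f/(1−f) ≈ 18.338 mg/L.
Difference ≈ 11.383 − 18.338 ≈ -6.955 mg/L.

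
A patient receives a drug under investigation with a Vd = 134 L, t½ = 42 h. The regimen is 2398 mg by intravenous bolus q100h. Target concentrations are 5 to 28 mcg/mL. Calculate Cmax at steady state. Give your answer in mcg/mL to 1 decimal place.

k = ln2/t½ = ln2/42 ≈ 0.016504 h⁻¹; fraction remaining f = e^(−kτ) = e^(−0.016504×100) ≈ 0.1920.
At steady state, accumulation factor R = 1/(1 − e^(−kτ)) ≈ 1.2376.
Single-dose peak C₀ = D/Vd = 2398/134 ≈ 17.896 mcg/mL.
Steady-state peak Cmax,ss = C₀·R ≈ 17.896 × 1.2376 ≈ 22.148 mcg/mL.
Peak 22.1 mcg/mL vs MTC 28 mcg/mL: below toxic threshold.

22.1 mcg/mL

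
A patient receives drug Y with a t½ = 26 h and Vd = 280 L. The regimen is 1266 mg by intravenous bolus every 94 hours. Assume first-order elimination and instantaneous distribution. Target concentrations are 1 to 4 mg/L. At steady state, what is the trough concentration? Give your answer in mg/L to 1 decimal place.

Over one 94-h interval, 94/26 ≈ 3.6154 half-lives elapse, leaving f ≈ 0.0816 of each dose.
At steady state, accumulation factor R = 1/(1 − e^(−kτ)) ≈ 1.0889.
Single-dose peak C₀ = D/Vd = 1266/280 ≈ 4.521 mg/L.
Cmax,ss = C₀/(1 − f) ≈ 4.521/0.9184 ≈ 4.923 mg/L.
Steady-state trough Cmin,ss = Cmax,ss·f ≈ 4.923 × 0.0816 ≈ 0.402 mg/L.
Trough 0.4 mg/L vs MEC 1 mg/L: subtherapeutic.

0.4 mg/L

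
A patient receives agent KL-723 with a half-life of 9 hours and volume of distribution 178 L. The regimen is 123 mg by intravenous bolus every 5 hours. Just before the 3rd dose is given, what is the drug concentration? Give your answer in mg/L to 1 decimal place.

f = (1/2)^(τ/t½) = (1/2)^(5/9) ≈ 0.6804.
C₀ = D/Vd = 123/178 ≈ 0.691 mg/L.
Before the 3rd dose, 2 doses have been given. Superposition: Cmin = C₀·(f + f²).
≈ 0.691 × (0.6804 + 0.4629) ≈ 0.691 × 1.1433 ≈ 0.790 mg/L.

0.8 mg/L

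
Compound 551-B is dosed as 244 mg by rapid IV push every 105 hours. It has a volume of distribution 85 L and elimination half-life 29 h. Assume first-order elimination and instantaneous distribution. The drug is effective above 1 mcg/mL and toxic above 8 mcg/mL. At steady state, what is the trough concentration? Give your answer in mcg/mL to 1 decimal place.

k = ln2/t½ = ln2/29 ≈ 0.023902 h⁻¹; fraction remaining f = e^(−kτ) = e^(−0.023902×105) ≈ 0.0813.
Single-dose peak C₀ = D/Vd = 244/85 ≈ 2.871 mcg/mL.
Steady-state trough Cmin,ss = C₀·f/(1−f) ≈ 2.871 × 0.0813/0.9187 ≈ 0.254 mcg/mL.
Trough 0.3 mcg/mL vs MEC 1 mcg/mL: subtherapeutic.

0.3 mcg/mL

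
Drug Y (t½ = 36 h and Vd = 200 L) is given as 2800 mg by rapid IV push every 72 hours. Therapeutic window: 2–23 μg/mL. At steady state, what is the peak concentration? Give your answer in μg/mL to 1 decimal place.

18.7 μg/mL

τ = 72 h = 2 half-lives, so f = (1/2)^2 = 0.25.
At steady state, R = 1/(1 − 0.25) = 4/3.
Single-dose peak C₀ = D/Vd = 2800/200 = 14 μg/mL.
Steady-state peak Cmax,ss = C₀·R = 14 × 4/3 ≈ 18.667 μg/mL.
Peak 18.7 μg/mL vs MTC 23 μg/mL: below toxic threshold.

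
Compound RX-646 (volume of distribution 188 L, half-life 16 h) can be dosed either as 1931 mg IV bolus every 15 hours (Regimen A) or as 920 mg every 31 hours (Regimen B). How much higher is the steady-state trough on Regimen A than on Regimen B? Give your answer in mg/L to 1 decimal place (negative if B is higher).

Regimen A: f = (1/2)^(15/16) ≈ 0.5221; Cmin,ss = (1931/188)·f/(1−f) ≈ 11.221 mg/L.
Regimen B: f = (1/2)^(31/16) ≈ 0.2611; Cmin,ss = (920/188)·f/(1−f) ≈ 1.729 mg/L.
Difference ≈ 11.221 − 1.729 ≈ 9.492 mg/L.

9.5 mg/L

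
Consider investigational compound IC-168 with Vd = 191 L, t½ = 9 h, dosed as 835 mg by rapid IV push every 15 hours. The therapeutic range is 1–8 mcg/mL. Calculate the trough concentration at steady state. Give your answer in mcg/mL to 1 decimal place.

2.0 mcg/mL

Over one 15-h interval, 15/9 ≈ 1.6667 half-lives elapse, leaving f ≈ 0.3150 of each dose.
Each bolus raises the concentration by D/Vd = 835/191 ≈ 4.372 mcg/mL.
Steady-state trough Cmin,ss = C₀·f/(1−f) ≈ 4.372 × 0.3150/0.6850 ≈ 2.010 mcg/mL.
Trough 2.0 mcg/mL vs MEC 1 mcg/mL: adequate.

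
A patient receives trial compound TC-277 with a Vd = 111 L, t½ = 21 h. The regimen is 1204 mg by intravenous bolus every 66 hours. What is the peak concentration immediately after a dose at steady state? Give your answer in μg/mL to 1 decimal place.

12.2 μg/mL

Over one 66-h interval, 66/21 ≈ 3.1429 half-lives elapse, leaving f ≈ 0.1132 of each dose.
Accumulation ratio R = 1/(1 − f) ≈ 1/0.8868 ≈ 1.1276.
Single-dose peak C₀ = D/Vd = 1204/111 ≈ 10.847 μg/mL.
Steady-state peak Cmax,ss = C₀·R ≈ 10.847 × 1.1276 ≈ 12.231 μg/mL.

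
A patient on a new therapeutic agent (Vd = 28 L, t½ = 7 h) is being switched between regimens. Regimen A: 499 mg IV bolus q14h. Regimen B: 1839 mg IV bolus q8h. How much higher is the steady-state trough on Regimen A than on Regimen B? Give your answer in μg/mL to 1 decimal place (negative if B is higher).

-48.4 μg/mL

Regimen A: f = (1/2)^(14/7) ≈ 0.2500; Cmin,ss = (499/28)·f/(1−f) ≈ 5.940 μg/mL.
Regimen B: f = (1/2)^(8/7) ≈ 0.4529; Cmin,ss = (1839/28)·f/(1−f) ≈ 54.370 μg/mL.
Difference ≈ 5.940 − 54.370 ≈ -48.430 μg/mL.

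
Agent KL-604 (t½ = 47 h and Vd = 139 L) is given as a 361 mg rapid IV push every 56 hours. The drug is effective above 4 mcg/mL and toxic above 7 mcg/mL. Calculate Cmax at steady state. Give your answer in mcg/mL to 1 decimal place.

τ/t½ = 56/47 ≈ 1.1915, so fraction remaining f = (1/2)^(56/47) ≈ 0.4379.
Accumulation ratio R = 1/(1 − f) ≈ 1/0.5621 ≈ 1.7790.
Single-dose peak C₀ = D/Vd = 361/139 ≈ 2.597 mcg/mL.
Steady-state peak Cmax,ss = C₀·R ≈ 2.597 × 1.7790 ≈ 4.620 mcg/mL.
Peak 4.6 mcg/mL vs MTC 7 mcg/mL: below toxic threshold.

4.6 mcg/mL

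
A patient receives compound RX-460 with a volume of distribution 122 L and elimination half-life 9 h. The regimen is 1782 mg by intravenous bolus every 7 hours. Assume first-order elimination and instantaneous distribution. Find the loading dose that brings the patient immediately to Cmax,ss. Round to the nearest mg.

4276 mg

f = (1/2)^(7/9) ≈ 0.583265; accumulation ratio R = 1/(1−f) ≈ 2.39961.
Loading dose to hit Cmax,ss on first dose: D_load = D_maint·R ≈ 1782 × 2.39961 ≈ 4276.11 mg.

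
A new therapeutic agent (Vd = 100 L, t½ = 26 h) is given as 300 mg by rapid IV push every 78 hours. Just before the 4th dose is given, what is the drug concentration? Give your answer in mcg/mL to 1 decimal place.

f = (1/2)^(τ/t½) = (1/2)^(78/26) ≈ 0.1250.
C₀ = D/Vd = 300/100 ≈ 3.000 mcg/mL.
Before the 4th dose, 3 doses have been given. Superposition: Cmin = C₀·(f + f² + … + f^3).
≈ 3.000 × (0.1250 + 0.0156 + 0.0020) ≈ 3.000 × 0.1426 ≈ 0.428 mcg/mL.

0.4 mcg/mL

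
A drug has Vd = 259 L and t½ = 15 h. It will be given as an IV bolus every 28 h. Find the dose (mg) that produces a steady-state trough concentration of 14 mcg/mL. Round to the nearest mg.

τ/t½ = 28/15 ≈ 1.8667, so f = (1/2)^(28/15) ≈ 0.274206.
Cmin,ss = (D/Vd)·f/(1−f), so D = Cmin,ss·Vd·(1−f)/f.
D = 14 × 259 × (1−f)/f ≈ 14 × 259 × 2.64689 ≈ 9597.62 mg.

9598 mg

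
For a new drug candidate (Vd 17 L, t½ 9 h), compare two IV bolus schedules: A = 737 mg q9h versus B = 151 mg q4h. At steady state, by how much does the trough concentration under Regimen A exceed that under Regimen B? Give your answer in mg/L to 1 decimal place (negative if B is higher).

18.7 mg/L

Regimen A: f = (1/2)^(9/9) ≈ 0.5000; Cmin,ss = (737/17)·f/(1−f) ≈ 43.353 mg/L.
Regimen B: f = (1/2)^(4/9) ≈ 0.7349; Cmin,ss = (151/17)·f/(1−f) ≈ 24.623 mg/L.
Difference ≈ 43.353 − 24.623 ≈ 18.730 mg/L.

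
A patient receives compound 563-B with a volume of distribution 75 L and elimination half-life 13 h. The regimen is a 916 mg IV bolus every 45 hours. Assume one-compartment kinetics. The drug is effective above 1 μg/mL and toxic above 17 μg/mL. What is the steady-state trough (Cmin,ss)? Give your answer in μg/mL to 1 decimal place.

Over one 45-h interval, 45/13 ≈ 3.4615 half-lives elapse, leaving f ≈ 0.0908 of each dose.
At steady state, accumulation factor R = 1/(1 − e^(−kτ)) ≈ 1.0999.
Each bolus raises the concentration by D/Vd = 916/75 ≈ 12.213 μg/mL.
Cmax,ss = C₀/(1 − f) ≈ 12.213/0.9092 ≈ 13.433 μg/mL.
One interval later, Cmin,ss = Cmax,ss·e^(−kτ) ≈ 13.433 × 0.0908 ≈ 1.220 μg/mL.
Trough 1.2 μg/mL vs MEC 1 μg/mL: adequate.

1.2 μg/mL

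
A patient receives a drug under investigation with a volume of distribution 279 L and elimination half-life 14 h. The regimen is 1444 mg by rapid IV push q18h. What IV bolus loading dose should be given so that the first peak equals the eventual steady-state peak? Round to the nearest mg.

2448 mg

f = (1/2)^(18/14) ≈ 0.410168; accumulation ratio R = 1/(1−f) ≈ 1.69540.
Loading dose to hit Cmax,ss on first dose: D_load = D_maint·R ≈ 1444 × 1.69540 ≈ 2448.16 mg.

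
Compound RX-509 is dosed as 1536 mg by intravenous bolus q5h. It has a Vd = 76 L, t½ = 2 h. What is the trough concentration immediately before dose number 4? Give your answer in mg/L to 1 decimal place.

f = (1/2)^(τ/t½) = (1/2)^(5/2) ≈ 0.1768.
C₀ = D/Vd = 1536/76 ≈ 20.211 mg/L.
Before the 4th dose, 3 doses have been given. Superposition: Cmin = C₀·(f + f² + … + f^3).
≈ 20.211 × (0.1768 + 0.0313 + 0.0055) ≈ 20.211 × 0.2136 ≈ 4.317 mg/L.

4.3 mg/L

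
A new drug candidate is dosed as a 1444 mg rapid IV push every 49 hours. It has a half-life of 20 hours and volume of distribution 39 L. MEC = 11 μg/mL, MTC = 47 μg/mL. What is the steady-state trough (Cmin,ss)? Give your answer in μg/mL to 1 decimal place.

8.3 μg/mL

k = ln2/t½ = ln2/20 ≈ 0.034657 h⁻¹; fraction remaining f = e^(−kτ) = e^(−0.034657×49) ≈ 0.1830.
Accumulation ratio R = 1/(1 − f) ≈ 1/0.8170 ≈ 1.2240.
Single-dose peak C₀ = D/Vd = 1444/39 ≈ 37.026 μg/mL.
Steady-state peak Cmax,ss = C₀·R ≈ 37.026 × 1.2240 ≈ 45.320 μg/mL.
Steady-state trough Cmin,ss = Cmax,ss·f ≈ 45.320 × 0.1830 ≈ 8.294 μg/mL.
Trough 8.3 μg/mL vs MEC 11 μg/mL: subtherapeutic.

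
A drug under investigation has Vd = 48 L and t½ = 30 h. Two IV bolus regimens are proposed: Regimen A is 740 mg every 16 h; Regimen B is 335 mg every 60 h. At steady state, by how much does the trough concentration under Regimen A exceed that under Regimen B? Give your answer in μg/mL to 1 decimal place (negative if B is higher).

Regimen A: f = (1/2)^(16/30) ≈ 0.6910; Cmin,ss = (740/48)·f/(1−f) ≈ 34.475 μg/mL.
Regimen B: f = (1/2)^(60/30) ≈ 0.2500; Cmin,ss = (335/48)·f/(1−f) ≈ 2.326 μg/mL.
Difference ≈ 34.475 − 2.326 ≈ 32.149 μg/mL.

32.1 μg/mL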